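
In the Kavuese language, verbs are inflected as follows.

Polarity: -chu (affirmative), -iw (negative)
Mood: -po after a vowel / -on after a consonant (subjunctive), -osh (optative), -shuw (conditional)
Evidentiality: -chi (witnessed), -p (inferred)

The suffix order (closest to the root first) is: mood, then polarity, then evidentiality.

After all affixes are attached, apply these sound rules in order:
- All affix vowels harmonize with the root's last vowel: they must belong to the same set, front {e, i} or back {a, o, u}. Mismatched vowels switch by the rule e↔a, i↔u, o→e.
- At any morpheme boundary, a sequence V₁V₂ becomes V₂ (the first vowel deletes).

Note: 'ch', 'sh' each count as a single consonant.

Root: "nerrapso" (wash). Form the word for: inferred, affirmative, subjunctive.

Attach mood subjunctive -po (after vowel 'o') → nerrapsopo.
Attach polarity affirmative -chu → nerrapsopochu.
Attach evidentiality inferred -p → nerrapsopochup.
Vowel harmony: no change.
Vowel deletion: no change.

nerrapsopochup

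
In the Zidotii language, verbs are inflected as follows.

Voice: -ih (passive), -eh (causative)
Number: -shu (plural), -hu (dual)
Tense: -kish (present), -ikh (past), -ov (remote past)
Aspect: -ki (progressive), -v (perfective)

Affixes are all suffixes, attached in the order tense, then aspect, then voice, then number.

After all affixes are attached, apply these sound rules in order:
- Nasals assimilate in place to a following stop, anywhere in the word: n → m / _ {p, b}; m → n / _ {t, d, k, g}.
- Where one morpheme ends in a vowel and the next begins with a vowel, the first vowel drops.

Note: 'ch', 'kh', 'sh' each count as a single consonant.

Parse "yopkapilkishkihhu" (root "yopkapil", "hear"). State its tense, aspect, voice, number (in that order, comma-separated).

Segment: yopkapil-kish-ki-ih-hu.
tense: -kish → present.
aspect: -ki → progressive.
voice: -ih → passive.
number: -hu → dual.

present, progressive, passive, dual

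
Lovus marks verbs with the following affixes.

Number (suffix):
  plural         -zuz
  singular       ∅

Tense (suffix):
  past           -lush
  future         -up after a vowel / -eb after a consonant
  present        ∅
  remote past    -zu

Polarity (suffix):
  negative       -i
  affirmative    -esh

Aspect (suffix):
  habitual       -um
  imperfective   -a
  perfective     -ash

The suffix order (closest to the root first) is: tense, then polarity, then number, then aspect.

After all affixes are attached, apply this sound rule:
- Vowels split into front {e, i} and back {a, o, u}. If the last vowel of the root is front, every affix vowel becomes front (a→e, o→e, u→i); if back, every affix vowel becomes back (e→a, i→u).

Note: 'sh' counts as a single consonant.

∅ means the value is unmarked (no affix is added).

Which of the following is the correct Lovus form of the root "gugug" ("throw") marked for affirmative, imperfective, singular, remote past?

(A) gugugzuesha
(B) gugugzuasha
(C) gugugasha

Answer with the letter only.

Attach tense remote past -zu → gugugzu.
Attach polarity affirmative -esh → gugugzuesh.
number = singular: zero marking, form stays gugugzuesh.
Attach aspect imperfective -a → gugugzuesha.
Apply vowel harmony: gugugzuesha → gugugzuasha.
So the correct form is gugugzuasha, option (B).
(C) gugugasha is wrong: it uses present instead of remote past for tense.
(A) gugugzuesha is wrong: it fails to apply the sound rule(s).

B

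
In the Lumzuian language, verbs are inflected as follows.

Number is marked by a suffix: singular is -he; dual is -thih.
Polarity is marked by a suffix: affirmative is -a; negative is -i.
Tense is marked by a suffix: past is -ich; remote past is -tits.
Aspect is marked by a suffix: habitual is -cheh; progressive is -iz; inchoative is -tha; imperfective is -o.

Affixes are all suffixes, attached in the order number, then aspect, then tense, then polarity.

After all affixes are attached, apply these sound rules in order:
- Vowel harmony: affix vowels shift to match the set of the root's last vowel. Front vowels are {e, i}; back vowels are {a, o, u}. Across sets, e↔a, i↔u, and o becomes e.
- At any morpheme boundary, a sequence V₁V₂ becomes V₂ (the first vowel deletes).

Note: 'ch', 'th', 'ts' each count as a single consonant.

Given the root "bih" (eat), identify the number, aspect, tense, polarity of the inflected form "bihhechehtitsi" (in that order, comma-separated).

singular, habitual, remote past, negative

Segment: bih-he-cheh-tits-i.
number: -he → singular.
aspect: -cheh → habitual.
tense: -tits → remote past.
polarity: -i → negative.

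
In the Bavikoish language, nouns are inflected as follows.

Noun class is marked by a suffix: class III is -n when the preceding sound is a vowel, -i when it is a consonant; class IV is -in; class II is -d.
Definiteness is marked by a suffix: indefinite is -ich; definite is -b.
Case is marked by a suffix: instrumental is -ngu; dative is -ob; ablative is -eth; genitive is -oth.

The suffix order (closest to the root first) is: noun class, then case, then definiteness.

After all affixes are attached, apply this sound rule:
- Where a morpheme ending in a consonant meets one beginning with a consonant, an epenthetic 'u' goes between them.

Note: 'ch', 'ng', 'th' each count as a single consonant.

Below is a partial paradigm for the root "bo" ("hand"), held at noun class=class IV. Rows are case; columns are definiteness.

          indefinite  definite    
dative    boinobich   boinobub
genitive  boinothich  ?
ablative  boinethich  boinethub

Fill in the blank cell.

boinothub

Attach noun class class IV -in → boin.
Attach case genitive -oth → boinoth.
Attach definiteness definite -b → boinothb.
Apply epenthesis: boinothb → boinothub.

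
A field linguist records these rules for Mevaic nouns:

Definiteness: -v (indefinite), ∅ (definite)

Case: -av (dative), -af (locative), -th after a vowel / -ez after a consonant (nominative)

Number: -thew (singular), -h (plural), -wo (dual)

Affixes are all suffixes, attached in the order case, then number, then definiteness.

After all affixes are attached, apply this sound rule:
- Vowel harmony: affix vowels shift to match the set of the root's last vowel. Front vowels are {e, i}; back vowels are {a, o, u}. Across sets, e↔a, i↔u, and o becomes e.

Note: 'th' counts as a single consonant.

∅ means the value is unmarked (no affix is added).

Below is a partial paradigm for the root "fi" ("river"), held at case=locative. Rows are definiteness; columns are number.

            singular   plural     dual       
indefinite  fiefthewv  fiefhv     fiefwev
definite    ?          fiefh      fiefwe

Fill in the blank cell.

fiefthew

Attach case locative -af → fiaf.
Attach number singular -thew → fiafthew.
definiteness = definite: zero marking, form stays fiafthew.
Apply vowel harmony: fiafthew → fiefthew.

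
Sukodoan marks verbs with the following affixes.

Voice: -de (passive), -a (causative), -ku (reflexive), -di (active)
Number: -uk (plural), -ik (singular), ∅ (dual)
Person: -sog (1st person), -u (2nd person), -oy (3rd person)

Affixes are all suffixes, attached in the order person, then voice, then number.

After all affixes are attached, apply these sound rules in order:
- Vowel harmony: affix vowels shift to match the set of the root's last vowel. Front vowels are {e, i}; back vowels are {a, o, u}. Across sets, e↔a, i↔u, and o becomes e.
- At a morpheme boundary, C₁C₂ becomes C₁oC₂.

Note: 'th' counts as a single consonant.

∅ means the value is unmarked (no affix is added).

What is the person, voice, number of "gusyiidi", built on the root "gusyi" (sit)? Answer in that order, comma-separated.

2nd person, active, dual

Segment: gusyi-u-di.
person: -u → 2nd person.
voice: -di → active.
number: ∅ → dual.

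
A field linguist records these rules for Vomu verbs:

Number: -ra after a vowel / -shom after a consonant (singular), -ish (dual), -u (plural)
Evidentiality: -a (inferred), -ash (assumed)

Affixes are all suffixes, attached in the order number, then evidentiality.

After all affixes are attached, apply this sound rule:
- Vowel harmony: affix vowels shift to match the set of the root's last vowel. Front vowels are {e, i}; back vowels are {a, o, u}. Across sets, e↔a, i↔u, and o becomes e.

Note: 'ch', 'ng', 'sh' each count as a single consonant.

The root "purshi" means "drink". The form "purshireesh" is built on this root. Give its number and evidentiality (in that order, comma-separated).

singular, assumed

Segment: purshi-ra-ash.
number: -ra/shom → singular.
evidentiality: -ash → assumed.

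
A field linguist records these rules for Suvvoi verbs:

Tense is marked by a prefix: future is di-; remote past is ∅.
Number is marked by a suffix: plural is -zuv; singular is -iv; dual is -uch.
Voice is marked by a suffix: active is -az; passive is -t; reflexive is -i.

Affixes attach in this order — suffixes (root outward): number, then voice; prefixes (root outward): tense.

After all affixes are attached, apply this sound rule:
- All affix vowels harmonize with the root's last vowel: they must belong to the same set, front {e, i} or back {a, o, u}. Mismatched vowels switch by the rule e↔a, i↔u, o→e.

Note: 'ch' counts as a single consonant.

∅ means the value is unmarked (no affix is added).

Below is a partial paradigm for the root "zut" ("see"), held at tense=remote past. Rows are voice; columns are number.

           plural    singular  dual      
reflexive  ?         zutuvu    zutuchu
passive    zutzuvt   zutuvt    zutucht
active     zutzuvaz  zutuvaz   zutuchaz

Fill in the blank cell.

Attach number plural -zuv → zutzuv.
Attach voice reflexive -i → zutzuvi.
tense = remote past: zero marking, form stays zutzuvi.
Apply vowel harmony: zutzuvi → zutzuvu.

zutzuvu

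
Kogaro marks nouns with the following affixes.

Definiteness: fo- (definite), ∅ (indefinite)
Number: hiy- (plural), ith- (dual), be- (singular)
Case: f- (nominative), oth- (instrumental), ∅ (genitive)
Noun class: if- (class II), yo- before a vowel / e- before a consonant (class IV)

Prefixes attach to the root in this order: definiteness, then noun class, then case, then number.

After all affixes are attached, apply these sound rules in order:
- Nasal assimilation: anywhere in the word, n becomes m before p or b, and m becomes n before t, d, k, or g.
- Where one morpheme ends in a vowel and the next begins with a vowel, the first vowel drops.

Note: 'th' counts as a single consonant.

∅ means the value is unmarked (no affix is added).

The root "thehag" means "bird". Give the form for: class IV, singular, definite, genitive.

Attach definiteness definite fo- → fothehag.
Attach noun class class IV e- (before consonant 'f') → efothehag.
case = genitive: zero marking, form stays efothehag.
Attach number singular be- → beefothehag.
Nasal assimilation: no change.
Apply vowel deletion: beefothehag → befothehag.

befothehag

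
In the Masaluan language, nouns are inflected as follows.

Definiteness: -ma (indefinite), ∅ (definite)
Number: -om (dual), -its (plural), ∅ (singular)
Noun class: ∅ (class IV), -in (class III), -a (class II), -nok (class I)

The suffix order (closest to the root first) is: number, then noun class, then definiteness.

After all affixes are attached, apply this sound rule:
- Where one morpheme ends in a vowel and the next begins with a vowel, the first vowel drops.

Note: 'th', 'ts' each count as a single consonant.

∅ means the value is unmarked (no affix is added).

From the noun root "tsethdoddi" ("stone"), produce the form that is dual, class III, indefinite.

tsethdoddominma

Attach number dual -om → tsethdoddiom.
Attach noun class class III -in → tsethdoddiomin.
Attach definiteness indefinite -ma → tsethdoddiominma.
Apply vowel deletion: tsethdoddiominma → tsethdoddominma.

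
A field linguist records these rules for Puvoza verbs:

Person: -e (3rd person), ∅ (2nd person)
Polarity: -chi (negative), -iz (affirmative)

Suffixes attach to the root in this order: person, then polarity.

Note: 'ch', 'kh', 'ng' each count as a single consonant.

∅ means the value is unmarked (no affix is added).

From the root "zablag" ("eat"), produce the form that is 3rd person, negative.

Attach person 3rd person -e → zablage.
Attach polarity negative -chi → zablagechi.

zablagechi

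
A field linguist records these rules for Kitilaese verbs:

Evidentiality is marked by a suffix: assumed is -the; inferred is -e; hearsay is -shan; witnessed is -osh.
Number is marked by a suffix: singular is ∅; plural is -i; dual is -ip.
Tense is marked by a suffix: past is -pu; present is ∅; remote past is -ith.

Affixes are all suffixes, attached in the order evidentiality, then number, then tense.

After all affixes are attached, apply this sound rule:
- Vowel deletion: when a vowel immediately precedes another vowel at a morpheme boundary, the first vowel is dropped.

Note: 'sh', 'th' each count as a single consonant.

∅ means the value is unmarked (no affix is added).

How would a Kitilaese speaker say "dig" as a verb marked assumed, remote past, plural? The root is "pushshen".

pushshenthith

Attach evidentiality assumed -the → pushshenthe.
Attach number plural -i → pushshenthei.
Attach tense remote past -ith → pushshentheiith.
Apply vowel deletion: pushshentheiith → pushshenthith.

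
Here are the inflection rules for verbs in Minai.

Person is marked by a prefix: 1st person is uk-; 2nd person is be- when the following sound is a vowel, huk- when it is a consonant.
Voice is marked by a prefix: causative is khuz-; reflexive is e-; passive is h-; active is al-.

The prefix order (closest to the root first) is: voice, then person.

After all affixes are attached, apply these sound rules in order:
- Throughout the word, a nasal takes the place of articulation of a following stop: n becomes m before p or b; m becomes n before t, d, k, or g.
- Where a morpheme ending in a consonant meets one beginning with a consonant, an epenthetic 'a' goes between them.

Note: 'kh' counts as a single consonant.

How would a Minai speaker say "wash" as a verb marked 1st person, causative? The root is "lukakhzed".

Attach voice causative khuz- → khuzlukakhzed.
Attach person 1st person uk- → ukkhuzlukakhzed.
Nasal assimilation: no change.
Apply epenthesis: ukkhuzlukakhzed → ukakhuzalukakhzed.

ukakhuzalukakhzed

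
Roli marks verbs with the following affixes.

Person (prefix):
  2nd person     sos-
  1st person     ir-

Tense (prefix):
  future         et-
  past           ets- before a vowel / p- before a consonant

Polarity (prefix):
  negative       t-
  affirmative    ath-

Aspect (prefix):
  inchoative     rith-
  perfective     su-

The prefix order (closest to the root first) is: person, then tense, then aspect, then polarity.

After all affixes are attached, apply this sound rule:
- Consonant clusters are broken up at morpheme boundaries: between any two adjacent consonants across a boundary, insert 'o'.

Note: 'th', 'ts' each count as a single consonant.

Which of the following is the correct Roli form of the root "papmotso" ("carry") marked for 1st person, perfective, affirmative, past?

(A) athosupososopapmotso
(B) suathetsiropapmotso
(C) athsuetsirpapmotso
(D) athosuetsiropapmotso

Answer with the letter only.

Attach person 1st person ir- → irpapmotso.
Attach tense past ets- (before vowel 'i') → etsirpapmotso.
Attach aspect perfective su- → suetsirpapmotso.
Attach polarity affirmative ath- → athsuetsirpapmotso.
Apply epenthesis: athsuetsirpapmotso → athosuetsiropapmotso.
So the correct form is athosuetsiropapmotso, option (D).
(A) athosupososopapmotso is wrong: it uses 2nd person instead of 1st person for person.
(B) suathetsiropapmotso is wrong: it has the affixes in the wrong order.
(C) athsuetsirpapmotso is wrong: it fails to apply the sound rule(s).

D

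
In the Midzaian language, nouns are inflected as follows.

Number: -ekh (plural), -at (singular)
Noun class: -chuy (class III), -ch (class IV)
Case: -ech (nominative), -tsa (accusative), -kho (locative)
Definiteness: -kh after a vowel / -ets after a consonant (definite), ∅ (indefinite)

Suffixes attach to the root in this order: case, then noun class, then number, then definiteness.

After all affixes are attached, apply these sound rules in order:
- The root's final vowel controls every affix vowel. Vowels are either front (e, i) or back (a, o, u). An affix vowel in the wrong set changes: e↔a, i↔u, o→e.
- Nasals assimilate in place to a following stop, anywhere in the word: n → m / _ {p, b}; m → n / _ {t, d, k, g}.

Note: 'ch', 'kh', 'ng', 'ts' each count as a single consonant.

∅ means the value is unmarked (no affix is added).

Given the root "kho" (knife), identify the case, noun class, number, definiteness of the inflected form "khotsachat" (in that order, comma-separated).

accusative, class IV, singular, indefinite

Segment: kho-tsa-ch-at.
case: -tsa → accusative.
noun class: -ch → class IV.
number: -at → singular.
definiteness: ∅ → indefinite.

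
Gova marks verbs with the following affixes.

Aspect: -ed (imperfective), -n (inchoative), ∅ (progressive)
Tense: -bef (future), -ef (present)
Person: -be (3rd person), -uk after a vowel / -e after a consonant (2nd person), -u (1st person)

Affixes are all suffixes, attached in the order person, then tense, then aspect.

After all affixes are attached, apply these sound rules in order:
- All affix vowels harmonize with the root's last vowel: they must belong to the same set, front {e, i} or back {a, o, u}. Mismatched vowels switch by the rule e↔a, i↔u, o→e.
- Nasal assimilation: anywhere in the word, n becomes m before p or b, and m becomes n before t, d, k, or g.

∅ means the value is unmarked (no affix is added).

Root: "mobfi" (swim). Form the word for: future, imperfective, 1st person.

Attach person 1st person -u → mobfiu.
Attach tense future -bef → mobfiubef.
Attach aspect imperfective -ed → mobfiubefed.
Apply vowel harmony: mobfiubefed → mobfiibefed.
Nasal assimilation: no change.

mobfiibefed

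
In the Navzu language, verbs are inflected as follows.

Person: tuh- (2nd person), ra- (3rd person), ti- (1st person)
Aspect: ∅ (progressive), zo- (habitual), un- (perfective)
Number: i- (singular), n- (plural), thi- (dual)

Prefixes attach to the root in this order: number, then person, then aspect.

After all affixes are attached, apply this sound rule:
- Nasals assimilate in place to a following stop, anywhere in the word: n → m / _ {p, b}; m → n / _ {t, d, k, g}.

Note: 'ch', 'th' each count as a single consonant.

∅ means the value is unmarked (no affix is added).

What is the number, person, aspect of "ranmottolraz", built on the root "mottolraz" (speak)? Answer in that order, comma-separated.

plural, 3rd person, progressive

Segment: ra-n-mottolraz.
number: n- → plural.
person: ra- → 3rd person.
aspect: ∅ → progressive.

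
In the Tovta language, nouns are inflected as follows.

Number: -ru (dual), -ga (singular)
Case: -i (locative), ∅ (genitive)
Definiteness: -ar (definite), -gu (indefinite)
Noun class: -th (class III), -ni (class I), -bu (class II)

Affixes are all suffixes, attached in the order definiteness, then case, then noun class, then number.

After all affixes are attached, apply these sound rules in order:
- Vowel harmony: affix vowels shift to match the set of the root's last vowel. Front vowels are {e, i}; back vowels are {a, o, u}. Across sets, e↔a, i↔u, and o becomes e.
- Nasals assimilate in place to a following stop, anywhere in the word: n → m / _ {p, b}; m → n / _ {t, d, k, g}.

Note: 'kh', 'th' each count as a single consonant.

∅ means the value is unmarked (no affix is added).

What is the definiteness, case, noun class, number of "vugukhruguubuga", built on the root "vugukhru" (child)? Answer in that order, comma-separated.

Segment: vugukhru-gu-i-bu-ga.
definiteness: -gu → indefinite.
case: -i → locative.
noun class: -bu → class II.
number: -ga → singular.

indefinite, locative, class II, singular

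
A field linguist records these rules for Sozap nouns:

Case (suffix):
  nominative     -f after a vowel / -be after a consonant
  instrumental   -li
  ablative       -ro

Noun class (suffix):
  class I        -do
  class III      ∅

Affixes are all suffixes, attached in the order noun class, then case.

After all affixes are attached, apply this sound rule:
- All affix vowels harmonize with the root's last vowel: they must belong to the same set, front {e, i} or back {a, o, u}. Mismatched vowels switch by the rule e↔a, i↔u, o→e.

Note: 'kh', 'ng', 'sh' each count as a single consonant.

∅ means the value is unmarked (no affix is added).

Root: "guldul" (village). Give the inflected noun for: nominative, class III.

noun class = class III: zero marking, form stays guldul.
Attach case nominative -be (after consonant 'l') → guldulbe.
Apply vowel harmony: guldulbe → guldulba.

guldulba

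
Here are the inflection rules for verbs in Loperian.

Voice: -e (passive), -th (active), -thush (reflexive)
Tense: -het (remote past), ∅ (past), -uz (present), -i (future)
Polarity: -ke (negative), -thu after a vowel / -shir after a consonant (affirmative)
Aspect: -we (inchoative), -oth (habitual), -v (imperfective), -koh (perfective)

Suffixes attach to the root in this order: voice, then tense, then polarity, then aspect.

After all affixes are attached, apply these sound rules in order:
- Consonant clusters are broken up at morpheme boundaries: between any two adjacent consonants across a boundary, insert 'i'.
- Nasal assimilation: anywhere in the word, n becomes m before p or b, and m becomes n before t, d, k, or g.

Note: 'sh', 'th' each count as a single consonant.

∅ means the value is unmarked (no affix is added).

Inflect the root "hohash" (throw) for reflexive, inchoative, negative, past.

hohashithushikewe

Attach voice reflexive -thush → hohashthush.
tense = past: zero marking, form stays hohashthush.
Attach polarity negative -ke → hohashthushke.
Attach aspect inchoative -we → hohashthushkewe.
Apply epenthesis: hohashthushkewe → hohashithushikewe.
Nasal assimilation: no change.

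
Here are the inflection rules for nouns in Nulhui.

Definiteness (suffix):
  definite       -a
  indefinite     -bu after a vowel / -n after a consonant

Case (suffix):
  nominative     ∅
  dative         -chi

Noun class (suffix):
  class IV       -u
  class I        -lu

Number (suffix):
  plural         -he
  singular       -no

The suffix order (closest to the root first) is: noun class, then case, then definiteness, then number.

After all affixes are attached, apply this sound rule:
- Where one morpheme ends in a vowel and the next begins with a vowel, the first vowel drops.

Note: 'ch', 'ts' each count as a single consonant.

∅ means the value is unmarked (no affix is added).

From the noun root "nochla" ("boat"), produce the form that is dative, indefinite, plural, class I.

nochlaluchibuhe

Attach noun class class I -lu → nochlalu.
Attach case dative -chi → nochlaluchi.
Attach definiteness indefinite -bu (after vowel 'i') → nochlaluchibu.
Attach number plural -he → nochlaluchibuhe.
Vowel deletion: no change.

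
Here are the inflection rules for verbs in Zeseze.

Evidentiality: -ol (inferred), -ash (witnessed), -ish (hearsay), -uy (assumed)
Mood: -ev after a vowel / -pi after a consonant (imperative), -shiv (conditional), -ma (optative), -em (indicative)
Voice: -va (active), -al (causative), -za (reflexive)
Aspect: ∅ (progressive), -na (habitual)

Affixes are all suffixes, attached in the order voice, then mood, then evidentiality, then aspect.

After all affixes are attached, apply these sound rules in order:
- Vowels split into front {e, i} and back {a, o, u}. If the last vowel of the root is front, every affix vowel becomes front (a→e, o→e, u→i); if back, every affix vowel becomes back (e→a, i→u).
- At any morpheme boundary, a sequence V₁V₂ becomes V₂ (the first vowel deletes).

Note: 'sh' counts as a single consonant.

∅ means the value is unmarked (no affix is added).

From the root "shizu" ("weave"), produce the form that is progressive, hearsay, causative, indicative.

shizalamush

Attach voice causative -al → shizual.
Attach mood indicative -em → shizualem.
Attach evidentiality hearsay -ish → shizualemish.
aspect = progressive: zero marking, form stays shizualemish.
Apply vowel harmony: shizualemish → shizualamush.
Apply vowel deletion: shizualamush → shizalamush.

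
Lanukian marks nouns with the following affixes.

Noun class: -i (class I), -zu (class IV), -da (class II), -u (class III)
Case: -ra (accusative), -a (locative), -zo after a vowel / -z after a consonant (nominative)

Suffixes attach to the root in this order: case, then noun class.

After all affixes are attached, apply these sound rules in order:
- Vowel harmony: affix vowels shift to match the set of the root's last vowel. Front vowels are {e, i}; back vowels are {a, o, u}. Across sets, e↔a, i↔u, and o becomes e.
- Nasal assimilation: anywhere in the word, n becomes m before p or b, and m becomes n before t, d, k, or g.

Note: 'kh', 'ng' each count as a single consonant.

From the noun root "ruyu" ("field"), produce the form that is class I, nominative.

ruyuzou

Attach case nominative -zo (after vowel 'u') → ruyuzo.
Attach noun class class I -i → ruyuzoi.
Apply vowel harmony: ruyuzoi → ruyuzou.
Nasal assimilation: no change.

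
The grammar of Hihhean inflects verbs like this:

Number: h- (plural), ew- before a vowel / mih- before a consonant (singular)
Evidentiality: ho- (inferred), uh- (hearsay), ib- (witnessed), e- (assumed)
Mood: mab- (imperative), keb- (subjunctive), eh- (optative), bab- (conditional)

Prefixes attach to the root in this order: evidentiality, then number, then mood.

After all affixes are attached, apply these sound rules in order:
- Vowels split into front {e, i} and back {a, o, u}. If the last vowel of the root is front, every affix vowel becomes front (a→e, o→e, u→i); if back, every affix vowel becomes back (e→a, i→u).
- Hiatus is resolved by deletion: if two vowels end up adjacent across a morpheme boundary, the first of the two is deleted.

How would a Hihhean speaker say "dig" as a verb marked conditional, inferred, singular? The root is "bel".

Attach evidentiality inferred ho- → hobel.
Attach number singular mih- (before consonant 'h') → mihhobel.
Attach mood conditional bab- → babmihhobel.
Apply vowel harmony: babmihhobel → bebmihhebel.
Vowel deletion: no change.

bebmihhebel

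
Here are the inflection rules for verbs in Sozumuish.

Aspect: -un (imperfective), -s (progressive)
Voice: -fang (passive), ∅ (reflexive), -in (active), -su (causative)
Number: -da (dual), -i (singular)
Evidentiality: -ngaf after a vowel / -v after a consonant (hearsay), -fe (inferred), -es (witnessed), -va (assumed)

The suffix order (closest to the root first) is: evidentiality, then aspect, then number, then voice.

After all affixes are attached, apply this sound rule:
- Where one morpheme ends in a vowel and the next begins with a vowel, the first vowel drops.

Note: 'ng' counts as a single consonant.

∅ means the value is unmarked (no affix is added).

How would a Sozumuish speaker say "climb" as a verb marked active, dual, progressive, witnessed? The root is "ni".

nessdin

Attach evidentiality witnessed -es → nies.
Attach aspect progressive -s → niess.
Attach number dual -da → niessda.
Attach voice active -in → niessdain.
Apply vowel deletion: niessdain → nessdin.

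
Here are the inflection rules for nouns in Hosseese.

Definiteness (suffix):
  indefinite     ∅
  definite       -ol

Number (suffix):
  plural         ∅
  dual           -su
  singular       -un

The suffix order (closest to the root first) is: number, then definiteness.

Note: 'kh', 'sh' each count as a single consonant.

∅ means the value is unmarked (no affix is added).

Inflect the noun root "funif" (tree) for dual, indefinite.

Attach number dual -su → funifsu.
definiteness = indefinite: zero marking, form stays funifsu.

funifsu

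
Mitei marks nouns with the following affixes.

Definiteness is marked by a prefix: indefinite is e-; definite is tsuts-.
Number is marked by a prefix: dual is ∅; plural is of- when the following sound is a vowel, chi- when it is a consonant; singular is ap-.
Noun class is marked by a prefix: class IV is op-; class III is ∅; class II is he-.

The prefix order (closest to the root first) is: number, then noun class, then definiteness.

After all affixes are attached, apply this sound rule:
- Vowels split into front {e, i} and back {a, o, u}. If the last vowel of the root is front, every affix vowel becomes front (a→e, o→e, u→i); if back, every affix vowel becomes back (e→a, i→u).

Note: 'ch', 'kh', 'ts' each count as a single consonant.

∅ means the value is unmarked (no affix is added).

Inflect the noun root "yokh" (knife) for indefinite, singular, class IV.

aopapyokh

Attach number singular ap- → apyokh.
Attach noun class class IV op- → opapyokh.
Attach definiteness indefinite e- → eopapyokh.
Apply vowel harmony: eopapyokh → aopapyokh.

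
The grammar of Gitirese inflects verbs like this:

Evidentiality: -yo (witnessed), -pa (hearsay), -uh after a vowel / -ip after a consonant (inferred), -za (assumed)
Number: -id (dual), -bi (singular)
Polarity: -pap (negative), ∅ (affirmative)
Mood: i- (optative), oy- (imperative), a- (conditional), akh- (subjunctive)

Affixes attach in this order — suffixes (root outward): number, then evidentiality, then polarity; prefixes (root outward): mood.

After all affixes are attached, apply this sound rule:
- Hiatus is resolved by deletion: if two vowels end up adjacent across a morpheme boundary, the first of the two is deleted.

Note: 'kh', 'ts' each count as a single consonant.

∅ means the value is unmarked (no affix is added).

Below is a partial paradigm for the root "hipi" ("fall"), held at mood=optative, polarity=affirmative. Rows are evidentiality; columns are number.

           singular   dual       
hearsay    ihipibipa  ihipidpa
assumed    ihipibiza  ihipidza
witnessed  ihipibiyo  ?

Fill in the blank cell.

Attach mood optative i- → ihipi.
Attach number dual -id → ihipiid.
Attach evidentiality witnessed -yo → ihipiidyo.
polarity = affirmative: zero marking, form stays ihipiidyo.
Apply vowel deletion: ihipiidyo → ihipidyo.

ihipidyo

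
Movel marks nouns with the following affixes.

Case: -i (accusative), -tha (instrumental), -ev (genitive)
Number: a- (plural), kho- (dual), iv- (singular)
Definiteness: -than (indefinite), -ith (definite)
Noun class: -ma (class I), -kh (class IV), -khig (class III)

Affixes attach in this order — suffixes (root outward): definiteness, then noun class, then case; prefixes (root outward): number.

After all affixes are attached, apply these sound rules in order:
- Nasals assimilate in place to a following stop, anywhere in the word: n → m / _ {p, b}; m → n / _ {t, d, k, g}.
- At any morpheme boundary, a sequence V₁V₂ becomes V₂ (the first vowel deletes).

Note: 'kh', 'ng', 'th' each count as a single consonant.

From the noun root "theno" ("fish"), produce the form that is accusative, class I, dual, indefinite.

khothenothanmi

Attach definiteness indefinite -than → thenothan.
Attach number dual kho- → khothenothan.
Attach noun class class I -ma → khothenothanma.
Attach case accusative -i → khothenothanmai.
Nasal assimilation: no change.
Apply vowel deletion: khothenothanmai → khothenothanmi.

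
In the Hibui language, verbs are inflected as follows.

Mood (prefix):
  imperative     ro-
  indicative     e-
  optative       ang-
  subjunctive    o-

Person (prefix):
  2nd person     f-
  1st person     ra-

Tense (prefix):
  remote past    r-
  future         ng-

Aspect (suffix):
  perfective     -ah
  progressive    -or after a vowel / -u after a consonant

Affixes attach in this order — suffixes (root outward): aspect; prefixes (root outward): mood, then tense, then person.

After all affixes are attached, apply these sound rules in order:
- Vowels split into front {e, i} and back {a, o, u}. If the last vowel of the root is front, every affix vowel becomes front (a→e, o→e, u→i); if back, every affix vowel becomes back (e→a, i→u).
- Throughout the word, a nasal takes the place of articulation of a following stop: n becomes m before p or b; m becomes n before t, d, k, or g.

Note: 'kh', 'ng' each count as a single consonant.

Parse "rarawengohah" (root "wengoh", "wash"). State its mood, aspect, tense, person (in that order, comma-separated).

Segment: ra-r-e-wengoh-ah.
mood: e- → indicative.
aspect: -ah → perfective.
tense: r- → remote past.
person: ra- → 1st person.

indicative, perfective, remote past, 1st person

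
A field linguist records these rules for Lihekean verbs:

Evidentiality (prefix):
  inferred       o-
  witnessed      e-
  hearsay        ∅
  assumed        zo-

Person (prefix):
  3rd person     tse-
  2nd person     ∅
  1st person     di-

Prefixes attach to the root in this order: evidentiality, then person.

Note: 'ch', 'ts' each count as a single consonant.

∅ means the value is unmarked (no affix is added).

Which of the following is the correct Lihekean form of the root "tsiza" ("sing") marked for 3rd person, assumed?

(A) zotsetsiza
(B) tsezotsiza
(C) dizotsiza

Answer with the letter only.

Attach evidentiality assumed zo- → zotsiza.
Attach person 3rd person tse- → tsezotsiza.
So the correct form is tsezotsiza, option (B).
(A) zotsetsiza is wrong: it has the affixes in the wrong order.
(C) dizotsiza is wrong: it uses 1st person instead of 3rd person for person.

B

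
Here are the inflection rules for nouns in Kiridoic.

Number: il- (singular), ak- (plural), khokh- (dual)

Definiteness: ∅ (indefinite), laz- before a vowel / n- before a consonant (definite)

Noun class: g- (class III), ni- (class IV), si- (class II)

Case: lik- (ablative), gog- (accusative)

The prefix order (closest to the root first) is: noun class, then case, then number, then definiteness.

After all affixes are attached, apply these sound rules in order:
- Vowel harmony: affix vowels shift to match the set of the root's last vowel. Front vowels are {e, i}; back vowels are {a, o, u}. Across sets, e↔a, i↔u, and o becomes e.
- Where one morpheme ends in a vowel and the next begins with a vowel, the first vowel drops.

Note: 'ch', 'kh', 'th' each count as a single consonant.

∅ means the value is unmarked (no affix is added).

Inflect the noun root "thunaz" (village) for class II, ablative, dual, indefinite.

Attach noun class class II si- → sithunaz.
Attach case ablative lik- → liksithunaz.
Attach number dual khokh- → khokhliksithunaz.
definiteness = indefinite: zero marking, form stays khokhliksithunaz.
Apply vowel harmony: khokhliksithunaz → khokhluksuthunaz.
Vowel deletion: no change.

khokhluksuthunaz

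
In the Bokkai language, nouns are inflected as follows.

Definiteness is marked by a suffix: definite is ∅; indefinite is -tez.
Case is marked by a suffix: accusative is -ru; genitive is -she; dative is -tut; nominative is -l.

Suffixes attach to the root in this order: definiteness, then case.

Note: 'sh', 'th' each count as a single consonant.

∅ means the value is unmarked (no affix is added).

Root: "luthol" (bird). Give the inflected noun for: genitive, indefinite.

Attach definiteness indefinite -tez → lutholtez.
Attach case genitive -she → lutholtezshe.

lutholtezshe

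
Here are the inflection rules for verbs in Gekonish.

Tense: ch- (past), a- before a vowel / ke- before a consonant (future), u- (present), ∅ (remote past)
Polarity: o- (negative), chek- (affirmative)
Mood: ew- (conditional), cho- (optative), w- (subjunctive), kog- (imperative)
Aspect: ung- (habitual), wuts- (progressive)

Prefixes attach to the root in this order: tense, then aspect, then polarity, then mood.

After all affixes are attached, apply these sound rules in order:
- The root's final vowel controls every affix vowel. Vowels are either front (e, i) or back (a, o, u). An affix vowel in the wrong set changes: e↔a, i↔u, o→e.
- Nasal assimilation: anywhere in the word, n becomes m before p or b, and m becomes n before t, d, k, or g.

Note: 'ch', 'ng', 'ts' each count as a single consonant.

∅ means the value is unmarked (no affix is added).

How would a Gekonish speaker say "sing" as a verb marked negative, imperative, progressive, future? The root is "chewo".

Attach tense future ke- (before consonant 'ch') → kechewo.
Attach aspect progressive wuts- → wutskechewo.
Attach polarity negative o- → owutskechewo.
Attach mood imperative kog- → kogowutskechewo.
Apply vowel harmony: kogowutskechewo → kogowutskachewo.
Nasal assimilation: no change.

kogowutskachewo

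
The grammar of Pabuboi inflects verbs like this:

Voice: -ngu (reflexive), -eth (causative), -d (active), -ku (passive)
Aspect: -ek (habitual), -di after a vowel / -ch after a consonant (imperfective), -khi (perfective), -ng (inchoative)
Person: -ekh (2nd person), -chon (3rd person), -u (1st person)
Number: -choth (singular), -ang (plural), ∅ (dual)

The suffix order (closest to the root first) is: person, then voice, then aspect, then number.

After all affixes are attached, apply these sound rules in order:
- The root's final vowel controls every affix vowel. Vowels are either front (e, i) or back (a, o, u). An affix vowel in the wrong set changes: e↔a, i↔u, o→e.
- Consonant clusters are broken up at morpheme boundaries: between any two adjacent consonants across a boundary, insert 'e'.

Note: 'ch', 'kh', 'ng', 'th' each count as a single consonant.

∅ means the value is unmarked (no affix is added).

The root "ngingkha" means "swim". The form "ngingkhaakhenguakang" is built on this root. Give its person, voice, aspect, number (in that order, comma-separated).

2nd person, reflexive, habitual, plural

Segment: ngingkha-ekh-ngu-ek-ang.
person: -ekh → 2nd person.
voice: -ngu → reflexive.
aspect: -ek → habitual.
number: -ang → plural.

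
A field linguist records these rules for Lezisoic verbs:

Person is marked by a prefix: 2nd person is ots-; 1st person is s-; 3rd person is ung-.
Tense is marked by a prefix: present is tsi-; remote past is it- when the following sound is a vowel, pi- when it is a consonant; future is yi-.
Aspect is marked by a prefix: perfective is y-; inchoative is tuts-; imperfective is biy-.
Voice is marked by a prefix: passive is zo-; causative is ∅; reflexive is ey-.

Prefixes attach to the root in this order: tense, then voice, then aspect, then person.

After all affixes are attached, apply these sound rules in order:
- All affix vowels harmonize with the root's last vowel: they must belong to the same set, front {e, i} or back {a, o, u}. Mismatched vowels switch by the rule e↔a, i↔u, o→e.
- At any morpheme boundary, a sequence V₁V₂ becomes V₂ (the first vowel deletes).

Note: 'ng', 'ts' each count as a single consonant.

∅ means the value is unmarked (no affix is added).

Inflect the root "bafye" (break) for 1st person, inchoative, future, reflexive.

stitseyyibafye

Attach tense future yi- → yibafye.
Attach voice reflexive ey- → eyyibafye.
Attach aspect inchoative tuts- → tutseyyibafye.
Attach person 1st person s- → stutseyyibafye.
Apply vowel harmony: stutseyyibafye → stitseyyibafye.
Vowel deletion: no change.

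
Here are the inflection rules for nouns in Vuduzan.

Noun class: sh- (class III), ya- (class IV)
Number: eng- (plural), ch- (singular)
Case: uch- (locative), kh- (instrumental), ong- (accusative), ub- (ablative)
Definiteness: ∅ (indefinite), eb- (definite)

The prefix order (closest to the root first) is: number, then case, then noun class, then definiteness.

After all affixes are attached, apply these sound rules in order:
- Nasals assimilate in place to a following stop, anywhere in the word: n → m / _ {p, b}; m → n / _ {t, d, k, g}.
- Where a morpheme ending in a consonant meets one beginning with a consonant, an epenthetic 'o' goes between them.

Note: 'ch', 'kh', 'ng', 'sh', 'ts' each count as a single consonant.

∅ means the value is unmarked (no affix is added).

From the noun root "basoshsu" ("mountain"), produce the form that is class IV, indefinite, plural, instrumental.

Attach number plural eng- → engbasoshsu.
Attach case instrumental kh- → khengbasoshsu.
Attach noun class class IV ya- → yakhengbasoshsu.
definiteness = indefinite: zero marking, form stays yakhengbasoshsu.
Nasal assimilation: no change.
Apply epenthesis: yakhengbasoshsu → yakhengobasoshsu.

yakhengobasoshsu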